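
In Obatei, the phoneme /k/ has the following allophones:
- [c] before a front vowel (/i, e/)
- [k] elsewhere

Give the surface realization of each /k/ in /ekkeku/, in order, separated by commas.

Occurrence 1 (position 2): no conditioning environment matches → elsewhere allophone [k].
Occurrence 2 (position 3): before a front vowel → [c].
Occurrence 3 (position 5): no conditioning environment matches → elsewhere allophone [k].

[k], [c], [k]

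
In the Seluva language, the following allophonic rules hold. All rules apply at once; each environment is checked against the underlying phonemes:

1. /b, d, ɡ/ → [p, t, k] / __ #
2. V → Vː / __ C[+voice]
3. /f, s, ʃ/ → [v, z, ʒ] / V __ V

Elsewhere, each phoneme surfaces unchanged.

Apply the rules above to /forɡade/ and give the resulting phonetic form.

/f/ (word-initial) fails the environment for rule 3, so it stays [f].
/o/ meets the environment for rule 2 (before a voiced consonant) → [oː].
/r/ — not in any rule's target class → [r].
/ɡ/ (between /r/ and /a/) fails the environment for rule 1, so it stays [ɡ].
/a/ meets the environment for rule 2 (before a voiced consonant) → [aː].
/d/ — between /a/ and /e/; rule 1 does not apply here → [d].
/e/ — word-final; rule 2 does not apply here → [e].

[foːrɡaːde]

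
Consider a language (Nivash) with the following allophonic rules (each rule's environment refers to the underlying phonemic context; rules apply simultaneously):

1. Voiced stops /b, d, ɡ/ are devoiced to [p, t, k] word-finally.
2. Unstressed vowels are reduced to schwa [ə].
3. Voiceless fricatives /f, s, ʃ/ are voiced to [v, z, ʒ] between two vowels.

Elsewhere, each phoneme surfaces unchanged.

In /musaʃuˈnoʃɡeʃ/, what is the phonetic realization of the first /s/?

/s/ — between /u/ and /a/, between two vowels — surfaces as [z] (rule 3).

[z]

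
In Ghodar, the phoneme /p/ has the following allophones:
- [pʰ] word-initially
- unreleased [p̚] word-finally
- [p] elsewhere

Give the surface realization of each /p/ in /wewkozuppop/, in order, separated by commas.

Occurrence 1 (position 8): no conditioning environment matches → elsewhere allophone [p].
Occurrence 2 (position 9): no conditioning environment matches → elsewhere allophone [p].
Occurrence 3 (position 11): word-finally → [p̚].

[p], [p], [p̚]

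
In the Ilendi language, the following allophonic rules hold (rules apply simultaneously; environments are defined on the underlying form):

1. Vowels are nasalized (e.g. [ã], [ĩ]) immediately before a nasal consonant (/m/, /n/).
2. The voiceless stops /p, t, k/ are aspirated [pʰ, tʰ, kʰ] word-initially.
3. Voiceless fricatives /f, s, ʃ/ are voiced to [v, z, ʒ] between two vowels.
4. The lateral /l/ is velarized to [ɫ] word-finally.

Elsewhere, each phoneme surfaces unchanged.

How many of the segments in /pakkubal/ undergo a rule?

2

Segments that undergo a rule: /p/ → [pʰ] (rule 2); /l/ → [ɫ] (rule 4).
All other segments surface unchanged.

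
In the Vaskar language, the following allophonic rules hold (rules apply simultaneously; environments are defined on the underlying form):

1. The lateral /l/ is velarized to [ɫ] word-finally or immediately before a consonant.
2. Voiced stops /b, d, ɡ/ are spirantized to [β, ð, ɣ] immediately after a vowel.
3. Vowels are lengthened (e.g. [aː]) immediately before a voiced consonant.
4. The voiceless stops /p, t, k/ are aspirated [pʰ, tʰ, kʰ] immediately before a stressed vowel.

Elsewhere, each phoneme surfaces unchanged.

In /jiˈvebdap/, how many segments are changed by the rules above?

Segments that undergo a rule: /i/ → [iː] (rule 3); /e/ → [eː] (rule 3); /b/ → [β] (rule 2).
All other segments surface unchanged.

3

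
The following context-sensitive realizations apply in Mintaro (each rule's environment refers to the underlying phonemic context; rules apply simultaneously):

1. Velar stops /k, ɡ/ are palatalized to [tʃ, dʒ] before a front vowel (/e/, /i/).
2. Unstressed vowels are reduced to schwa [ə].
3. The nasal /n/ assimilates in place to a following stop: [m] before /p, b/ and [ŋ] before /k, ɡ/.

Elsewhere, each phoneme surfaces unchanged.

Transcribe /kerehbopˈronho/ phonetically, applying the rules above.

/k/ (word-initial) occurs before a front vowel → [tʃ] by rule 1.
/e/ meets the environment for rule 2 (in an unstressed syllable) → [ə].
/r/ — not in any rule's target class → [r].
/e/ — between /r/ and /h/, in an unstressed syllable — surfaces as [ə] (rule 2).
/h/ stays [h].
/b/ — not in any rule's target class → [b].
/o/ (between /b/ and /p/) occurs in an unstressed syllable → [ə] by rule 2.
/p/ stays [p].
/r/ — not in any rule's target class → [r].
/o/ (between /r/ and /n/): rule 2 targets it, but not in an unstressed syllable → unchanged [o].
/n/ (between /o/ and /h/) is in the target of rule 3 but the environment (before a labial or velar stop) is not met → [n].
/h/ (between /n/ and /o/): no rule targets it → [h].
/o/ — word-final, in an unstressed syllable — surfaces as [ə] (rule 2).

[tʃərəhbəpˈronhə]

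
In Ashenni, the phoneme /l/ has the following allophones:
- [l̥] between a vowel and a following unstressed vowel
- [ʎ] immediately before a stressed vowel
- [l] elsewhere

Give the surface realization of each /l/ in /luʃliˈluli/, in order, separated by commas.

[l], [l], [ʎ], [l̥]

Occurrence 1 (position 1): no conditioning environment matches → elsewhere allophone [l].
Occurrence 2 (position 4): no conditioning environment matches → elsewhere allophone [l].
Occurrence 3 (position 6): immediately before a stressed vowel → [ʎ].
Occurrence 4 (position 8): between a vowel and a following unstressed vowel → [l̥].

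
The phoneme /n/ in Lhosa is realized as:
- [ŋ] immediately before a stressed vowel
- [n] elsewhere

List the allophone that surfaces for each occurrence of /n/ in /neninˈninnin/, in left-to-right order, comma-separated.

[n], [n], [n], [ŋ], [n], [n], [n]

Occurrence 1 (position 1): no conditioning environment matches → elsewhere allophone [n].
Occurrence 2 (position 3): no conditioning environment matches → elsewhere allophone [n].
Occurrence 3 (position 5): no conditioning environment matches → elsewhere allophone [n].
Occurrence 4 (position 6): immediately before a stressed vowel → [ŋ].
Occurrence 5 (position 8): no conditioning environment matches → elsewhere allophone [n].
Occurrence 6 (position 9): no conditioning environment matches → elsewhere allophone [n].
Occurrence 7 (position 11): no conditioning environment matches → elsewhere allophone [n].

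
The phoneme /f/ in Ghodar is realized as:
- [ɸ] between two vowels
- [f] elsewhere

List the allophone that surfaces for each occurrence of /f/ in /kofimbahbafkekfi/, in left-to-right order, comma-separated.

Occurrence 1 (position 3): between two vowels → [ɸ].
Occurrence 2 (position 11): no conditioning environment matches → elsewhere allophone [f].
Occurrence 3 (position 15): no conditioning environment matches → elsewhere allophone [f].

[ɸ], [f], [f]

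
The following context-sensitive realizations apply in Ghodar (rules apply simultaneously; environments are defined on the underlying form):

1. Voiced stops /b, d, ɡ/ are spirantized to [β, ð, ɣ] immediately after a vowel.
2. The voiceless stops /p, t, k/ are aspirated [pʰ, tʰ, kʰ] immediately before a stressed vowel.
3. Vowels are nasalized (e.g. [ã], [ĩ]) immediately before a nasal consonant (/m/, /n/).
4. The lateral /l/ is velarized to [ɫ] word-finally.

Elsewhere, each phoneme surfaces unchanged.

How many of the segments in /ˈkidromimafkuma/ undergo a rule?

Segments that undergo a rule: /k/ → [kʰ] (rule 2); /d/ → [ð] (rule 1); /o/ → [õ] (rule 3); /i/ → [ĩ] (rule 3); /u/ → [ũ] (rule 3).
All other segments surface unchanged.

5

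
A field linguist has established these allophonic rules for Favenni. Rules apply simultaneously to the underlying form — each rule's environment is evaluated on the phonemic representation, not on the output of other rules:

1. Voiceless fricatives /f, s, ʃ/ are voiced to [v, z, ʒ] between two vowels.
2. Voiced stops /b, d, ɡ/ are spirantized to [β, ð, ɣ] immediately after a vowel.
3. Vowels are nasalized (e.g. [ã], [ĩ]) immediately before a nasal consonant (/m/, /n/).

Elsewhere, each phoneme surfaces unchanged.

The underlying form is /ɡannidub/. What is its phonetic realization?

/ɡ/ — word-initial; rule 2 does not apply here → [ɡ].
/a/ — between /ɡ/ and /n/, before a nasal consonant — surfaces as [ã] (rule 3).
/n/ (between /a/ and /n/) is unaffected → [n].
/n/ (between /n/ and /i/): no rule targets it → [n].
/i/ — between /n/ and /d/; rule 3 does not apply here → [i].
Rule 2 applies to /d/ (between /i/ and /u/: immediately after a vowel) → [ð].
/u/ (between /d/ and /b/) is in the target of rule 3 but the environment (before a nasal consonant) is not met → [u].
/b/ (word-final) occurs immediately after a vowel → [β] by rule 2.

[ɡãnniðuβ]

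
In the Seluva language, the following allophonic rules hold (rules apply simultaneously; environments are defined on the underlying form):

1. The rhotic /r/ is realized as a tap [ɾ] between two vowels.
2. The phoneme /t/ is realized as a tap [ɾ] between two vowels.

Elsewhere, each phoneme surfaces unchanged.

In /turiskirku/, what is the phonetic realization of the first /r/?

[ɾ]

/r/ — between /u/ and /i/, between two vowels — surfaces as [ɾ] (rule 1).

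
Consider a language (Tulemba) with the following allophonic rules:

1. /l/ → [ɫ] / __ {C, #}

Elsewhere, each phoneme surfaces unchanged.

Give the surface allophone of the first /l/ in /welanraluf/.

[l]

/l/ (between /e/ and /a/): rule 1 targets it, but not word-finally or immediately before a consonant → unchanged [l].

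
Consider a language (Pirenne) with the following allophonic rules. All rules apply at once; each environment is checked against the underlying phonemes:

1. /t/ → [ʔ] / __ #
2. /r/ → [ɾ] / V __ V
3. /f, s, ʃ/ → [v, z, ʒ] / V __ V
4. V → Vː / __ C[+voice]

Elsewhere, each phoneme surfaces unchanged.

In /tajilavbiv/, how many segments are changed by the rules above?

Segments that undergo a rule: /a/ → [aː] (rule 4); /i/ → [iː] (rule 4); /a/ → [aː] (rule 4); /i/ → [iː] (rule 4).
All other segments surface unchanged.

4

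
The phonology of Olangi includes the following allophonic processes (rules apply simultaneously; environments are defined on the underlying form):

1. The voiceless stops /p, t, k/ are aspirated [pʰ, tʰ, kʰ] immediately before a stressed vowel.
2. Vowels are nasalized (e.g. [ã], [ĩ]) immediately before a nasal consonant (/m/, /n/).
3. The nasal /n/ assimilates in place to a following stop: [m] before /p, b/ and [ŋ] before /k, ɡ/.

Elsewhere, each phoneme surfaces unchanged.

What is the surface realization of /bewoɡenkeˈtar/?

/b/ stays [b].
/e/ (between /b/ and /w/): rule 2 targets it, but not before a nasal consonant → unchanged [e].
/w/ (between /e/ and /o/): no rule targets it → [w].
/o/ (between /w/ and /ɡ/) fails the environment for rule 2, so it stays [o].
/ɡ/ — not in any rule's target class → [ɡ].
/e/ (between /ɡ/ and /n/) occurs before a nasal consonant → [ẽ] by rule 2.
/n/ meets the environment for rule 3 (before a labial or velar stop) → [ŋ].
/k/ (between /n/ and /e/) fails the environment for rule 1, so it stays [k].
/e/ — between /k/ and /t/; rule 2 does not apply here → [e].
/t/ (between /e/ and /a/) occurs immediately before a stressed vowel → [tʰ] by rule 1.
/a/ — between /t/ and /r/; rule 2 does not apply here → [a].
/r/ (word-final) is unaffected → [r].

[bewoɡẽŋkeˈtʰar]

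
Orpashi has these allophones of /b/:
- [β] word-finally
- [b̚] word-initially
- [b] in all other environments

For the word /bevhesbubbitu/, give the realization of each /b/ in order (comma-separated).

[b̚], [b], [b], [b]

Occurrence 1 (position 1): word-initially → [b̚].
Occurrence 2 (position 7): no conditioning environment matches → elsewhere allophone [b].
Occurrence 3 (position 9): no conditioning environment matches → elsewhere allophone [b].
Occurrence 4 (position 10): no conditioning environment matches → elsewhere allophone [b].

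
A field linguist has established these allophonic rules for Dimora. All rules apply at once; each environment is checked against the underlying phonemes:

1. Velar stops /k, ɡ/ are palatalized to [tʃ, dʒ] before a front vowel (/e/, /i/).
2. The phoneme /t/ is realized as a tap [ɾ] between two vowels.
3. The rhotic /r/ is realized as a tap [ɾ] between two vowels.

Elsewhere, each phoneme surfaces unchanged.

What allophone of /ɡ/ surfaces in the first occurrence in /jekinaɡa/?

[ɡ]

/ɡ/ (between /a/ and /a/) fails the environment for rule 1, so it stays [ɡ].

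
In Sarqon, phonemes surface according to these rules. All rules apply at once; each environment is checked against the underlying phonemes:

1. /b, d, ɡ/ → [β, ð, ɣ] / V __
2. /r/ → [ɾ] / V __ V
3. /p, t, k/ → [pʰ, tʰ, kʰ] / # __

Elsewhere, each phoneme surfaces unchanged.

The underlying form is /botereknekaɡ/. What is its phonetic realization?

[boteɾeknekaɣ]

/b/ (word-initial) fails the environment for rule 1, so it stays [b].
/o/ stays [o].
/t/ (between /o/ and /e/) fails the environment for rule 3, so it stays [t].
/e/ — not in any rule's target class → [e].
/r/ (between /e/ and /e/) occurs between two vowels → [ɾ] by rule 2.
/e/ stays [e].
/k/ (between /e/ and /n/) is in the target of rule 3 but the environment (word-initially) is not met → [k].
/n/ (between /k/ and /e/): no rule targets it → [n].
/e/ (between /n/ and /k/) is unaffected → [e].
/k/ (between /e/ and /a/) fails the environment for rule 3, so it stays [k].
/a/ (between /k/ and /ɡ/) is unaffected → [a].
/ɡ/ meets the environment for rule 1 (immediately after a vowel) → [ɣ].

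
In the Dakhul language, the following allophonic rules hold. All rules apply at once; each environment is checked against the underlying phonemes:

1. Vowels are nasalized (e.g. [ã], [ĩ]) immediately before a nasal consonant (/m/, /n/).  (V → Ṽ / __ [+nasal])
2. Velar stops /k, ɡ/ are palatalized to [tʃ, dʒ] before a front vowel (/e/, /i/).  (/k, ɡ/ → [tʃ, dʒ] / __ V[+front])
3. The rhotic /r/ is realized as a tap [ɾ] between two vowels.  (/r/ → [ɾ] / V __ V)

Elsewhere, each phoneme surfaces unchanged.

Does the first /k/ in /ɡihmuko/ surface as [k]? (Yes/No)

Yes

/k/ — between /u/ and /o/; rule 2 does not apply here → [k].
The actual realization is [k], which matches [k].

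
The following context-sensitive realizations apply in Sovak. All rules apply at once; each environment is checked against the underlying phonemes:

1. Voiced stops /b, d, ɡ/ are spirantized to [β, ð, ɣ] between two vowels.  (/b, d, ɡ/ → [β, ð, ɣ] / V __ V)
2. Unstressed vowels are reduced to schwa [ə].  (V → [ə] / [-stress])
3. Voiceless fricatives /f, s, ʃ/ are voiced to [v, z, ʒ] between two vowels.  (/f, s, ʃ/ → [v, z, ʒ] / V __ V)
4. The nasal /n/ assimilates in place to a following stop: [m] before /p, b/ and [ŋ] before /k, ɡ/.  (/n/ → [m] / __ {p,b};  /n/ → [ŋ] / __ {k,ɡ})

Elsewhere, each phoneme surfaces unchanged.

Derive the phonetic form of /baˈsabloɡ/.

/b/ — word-initial; rule 1 does not apply here → [b].
/a/ (between /b/ and /s/): in an unstressed syllable, so rule 2 applies → [ə].
Rule 3 applies to /s/ (between /a/ and /a/: between two vowels) → [z].
/a/ (between /s/ and /b/) fails the environment for rule 2, so it stays [a].
/b/ (between /a/ and /l/) fails the environment for rule 1, so it stays [b].
/l/ — not in any rule's target class → [l].
Rule 2 applies to /o/ (between /l/ and /ɡ/: in an unstressed syllable) → [ə].
/ɡ/ (word-final): rule 1 targets it, but not between two vowels → unchanged [ɡ].

[bəˈzabləɡ]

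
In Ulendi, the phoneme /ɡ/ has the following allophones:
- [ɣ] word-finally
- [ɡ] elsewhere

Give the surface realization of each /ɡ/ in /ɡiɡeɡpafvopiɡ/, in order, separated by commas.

[ɡ], [ɡ], [ɡ], [ɣ]

Occurrence 1 (position 1): no conditioning environment matches → elsewhere allophone [ɡ].
Occurrence 2 (position 3): no conditioning environment matches → elsewhere allophone [ɡ].
Occurrence 3 (position 5): no conditioning environment matches → elsewhere allophone [ɡ].
Occurrence 4 (position 13): word-finally → [ɣ].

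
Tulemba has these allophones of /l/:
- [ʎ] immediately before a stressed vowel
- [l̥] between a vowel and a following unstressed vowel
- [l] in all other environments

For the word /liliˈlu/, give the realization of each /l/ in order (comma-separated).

[l], [l̥], [ʎ]

Occurrence 1 (position 1): no conditioning environment matches → elsewhere allophone [l].
Occurrence 2 (position 3): between a vowel and a following unstressed vowel → [l̥].
Occurrence 3 (position 5): immediately before a stressed vowel → [ʎ].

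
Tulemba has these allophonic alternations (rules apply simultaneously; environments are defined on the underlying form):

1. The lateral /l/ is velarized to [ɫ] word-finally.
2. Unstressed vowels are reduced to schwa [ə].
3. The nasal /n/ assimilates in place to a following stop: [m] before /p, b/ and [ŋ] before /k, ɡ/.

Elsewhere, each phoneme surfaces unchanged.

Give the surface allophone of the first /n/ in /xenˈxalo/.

[n]

/n/ (between /e/ and /x/) is in the target of rule 3 but the environment (before a labial or velar stop) is not met → [n].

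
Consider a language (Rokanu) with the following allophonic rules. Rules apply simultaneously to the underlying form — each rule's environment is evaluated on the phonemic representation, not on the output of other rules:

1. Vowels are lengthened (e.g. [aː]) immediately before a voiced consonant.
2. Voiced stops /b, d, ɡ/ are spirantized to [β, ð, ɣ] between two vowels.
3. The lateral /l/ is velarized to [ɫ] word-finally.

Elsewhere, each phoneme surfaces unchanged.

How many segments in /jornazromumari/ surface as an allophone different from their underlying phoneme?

Segments that undergo a rule: /o/ → [oː] (rule 1); /a/ → [aː] (rule 1); /o/ → [oː] (rule 1); /u/ → [uː] (rule 1); /a/ → [aː] (rule 1).
All other segments surface unchanged.

5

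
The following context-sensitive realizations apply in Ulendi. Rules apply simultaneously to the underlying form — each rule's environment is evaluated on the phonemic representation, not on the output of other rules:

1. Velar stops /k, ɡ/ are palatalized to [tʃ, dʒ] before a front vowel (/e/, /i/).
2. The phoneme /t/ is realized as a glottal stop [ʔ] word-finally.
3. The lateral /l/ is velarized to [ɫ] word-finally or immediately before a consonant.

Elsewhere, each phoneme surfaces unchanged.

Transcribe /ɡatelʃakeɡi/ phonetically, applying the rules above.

/ɡ/ (word-initial): rule 1 targets it, but not before a front vowel → unchanged [ɡ].
/t/ — between /a/ and /e/; rule 2 does not apply here → [t].
/l/ — between /e/ and /ʃ/, word-finally or immediately before a consonant — surfaces as [ɫ] (rule 3).
/k/ (between /a/ and /e/) occurs before a front vowel → [tʃ] by rule 1.
Rule 1 applies to /ɡ/ (between /e/ and /i/: before a front vowel) → [dʒ].

[ɡateɫʃatʃedʒi]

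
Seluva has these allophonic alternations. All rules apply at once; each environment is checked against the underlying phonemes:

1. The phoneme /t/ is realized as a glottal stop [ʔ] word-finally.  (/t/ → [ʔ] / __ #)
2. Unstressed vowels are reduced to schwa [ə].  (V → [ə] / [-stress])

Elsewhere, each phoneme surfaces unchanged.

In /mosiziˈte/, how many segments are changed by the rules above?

3

Segments that undergo a rule: /o/ → [ə] (rule 2); /i/ → [ə] (rule 2); /i/ → [ə] (rule 2).
All other segments surface unchanged.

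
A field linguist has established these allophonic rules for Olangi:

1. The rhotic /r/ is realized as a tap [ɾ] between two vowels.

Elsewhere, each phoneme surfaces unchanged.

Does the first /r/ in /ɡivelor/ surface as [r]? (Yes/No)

Yes

/r/ (word-final) is in the target of rule 1 but the environment (between two vowels) is not met → [r].
The actual realization is [r], which matches [r].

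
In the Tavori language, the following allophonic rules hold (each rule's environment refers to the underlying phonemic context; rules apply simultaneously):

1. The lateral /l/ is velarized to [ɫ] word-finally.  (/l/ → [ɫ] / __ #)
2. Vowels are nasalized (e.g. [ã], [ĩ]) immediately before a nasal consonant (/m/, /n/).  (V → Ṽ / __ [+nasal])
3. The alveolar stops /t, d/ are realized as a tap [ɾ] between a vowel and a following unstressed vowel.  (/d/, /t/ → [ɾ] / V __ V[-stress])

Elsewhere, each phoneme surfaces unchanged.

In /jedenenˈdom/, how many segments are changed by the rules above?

4

Segments that undergo a rule: /d/ → [ɾ] (rule 3); /e/ → [ẽ] (rule 2); /e/ → [ẽ] (rule 2); /o/ → [õ] (rule 2).
All other segments surface unchanged.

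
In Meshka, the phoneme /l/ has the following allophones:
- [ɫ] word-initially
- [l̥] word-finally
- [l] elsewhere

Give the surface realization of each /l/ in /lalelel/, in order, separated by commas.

Occurrence 1 (position 1): word-initially → [ɫ].
Occurrence 2 (position 3): no conditioning environment matches → elsewhere allophone [l].
Occurrence 3 (position 5): no conditioning environment matches → elsewhere allophone [l].
Occurrence 4 (position 7): word-finally → [l̥].

[ɫ], [l], [l], [l̥]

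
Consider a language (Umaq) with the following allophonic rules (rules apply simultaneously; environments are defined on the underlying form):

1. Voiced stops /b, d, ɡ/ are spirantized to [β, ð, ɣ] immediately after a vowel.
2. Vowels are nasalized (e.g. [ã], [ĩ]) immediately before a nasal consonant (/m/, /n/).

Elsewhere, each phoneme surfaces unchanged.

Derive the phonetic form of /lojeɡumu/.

[lojeɣũmu]

/l/ (word-initial) is unaffected → [l].
/o/ (between /l/ and /j/) is in the target of rule 2 but the environment (before a nasal consonant) is not met → [o].
/j/ (between /o/ and /e/) is unaffected → [j].
/e/ (between /j/ and /ɡ/) is in the target of rule 2 but the environment (before a nasal consonant) is not met → [e].
/ɡ/ meets the environment for rule 1 (immediately after a vowel) → [ɣ].
/u/ (between /ɡ/ and /m/): before a nasal consonant, so rule 2 applies → [ũ].
/m/ stays [m].
/u/ (word-final): rule 2 targets it, but not before a nasal consonant → unchanged [u].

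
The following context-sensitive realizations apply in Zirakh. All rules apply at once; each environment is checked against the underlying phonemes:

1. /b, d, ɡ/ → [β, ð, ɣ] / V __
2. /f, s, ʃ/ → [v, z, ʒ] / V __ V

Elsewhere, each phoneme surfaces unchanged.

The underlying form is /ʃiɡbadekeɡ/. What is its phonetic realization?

/ʃ/ (word-initial) is in the target of rule 2 but the environment (between two vowels) is not met → [ʃ].
/i/ stays [i].
/ɡ/ (between /i/ and /b/): immediately after a vowel, so rule 1 applies → [ɣ].
/b/ — between /ɡ/ and /a/; rule 1 does not apply here → [b].
/a/ (between /b/ and /d/) is unaffected → [a].
/d/ — between /a/ and /e/, immediately after a vowel — surfaces as [ð] (rule 1).
/e/ — not in any rule's target class → [e].
/k/ (between /e/ and /e/) is unaffected → [k].
/e/ (between /k/ and /ɡ/): no rule targets it → [e].
/ɡ/ (word-final): immediately after a vowel, so rule 1 applies → [ɣ].

[ʃiɣbaðekeɣ]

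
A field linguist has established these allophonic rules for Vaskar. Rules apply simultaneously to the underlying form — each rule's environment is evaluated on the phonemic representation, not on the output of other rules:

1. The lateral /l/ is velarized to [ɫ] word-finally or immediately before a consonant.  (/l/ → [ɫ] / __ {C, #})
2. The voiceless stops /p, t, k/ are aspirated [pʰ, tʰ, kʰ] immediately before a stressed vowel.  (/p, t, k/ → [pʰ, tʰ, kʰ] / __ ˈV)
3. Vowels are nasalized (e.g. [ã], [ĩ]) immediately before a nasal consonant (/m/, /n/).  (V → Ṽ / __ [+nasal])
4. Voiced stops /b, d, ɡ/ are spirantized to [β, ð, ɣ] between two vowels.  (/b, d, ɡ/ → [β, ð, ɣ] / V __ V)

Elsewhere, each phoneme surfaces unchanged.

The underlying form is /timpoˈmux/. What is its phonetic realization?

/t/ (word-initial): rule 2 targets it, but not immediately before a stressed vowel → unchanged [t].
/i/ — between /t/ and /m/, before a nasal consonant — surfaces as [ĩ] (rule 3).
/p/ — between /m/ and /o/; rule 2 does not apply here → [p].
/o/ — between /p/ and /m/, before a nasal consonant — surfaces as [õ] (rule 3).
/u/ (between /m/ and /x/): rule 3 targets it, but not before a nasal consonant → unchanged [u].

[tĩmpõˈmux]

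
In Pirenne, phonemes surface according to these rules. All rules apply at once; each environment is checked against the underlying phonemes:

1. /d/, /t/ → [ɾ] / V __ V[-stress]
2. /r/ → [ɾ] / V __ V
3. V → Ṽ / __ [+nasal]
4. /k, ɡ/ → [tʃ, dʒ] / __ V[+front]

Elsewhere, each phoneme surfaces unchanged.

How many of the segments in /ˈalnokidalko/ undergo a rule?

2

Segments that undergo a rule: /k/ → [tʃ] (rule 4); /d/ → [ɾ] (rule 1).
All other segments surface unchanged.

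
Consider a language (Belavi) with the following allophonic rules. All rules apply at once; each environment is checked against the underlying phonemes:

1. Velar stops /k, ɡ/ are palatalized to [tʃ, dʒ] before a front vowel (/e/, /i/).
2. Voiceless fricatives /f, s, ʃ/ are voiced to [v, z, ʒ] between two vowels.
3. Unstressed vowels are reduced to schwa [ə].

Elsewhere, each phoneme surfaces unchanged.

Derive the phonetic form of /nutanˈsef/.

[nətənˈsef]

/u/ — between /n/ and /t/, in an unstressed syllable — surfaces as [ə] (rule 3).
/a/ (between /t/ and /n/) occurs in an unstressed syllable → [ə] by rule 3.
/s/ (between /n/ and /e/) fails the environment for rule 2, so it stays [s].
/e/ — between /s/ and /f/; rule 3 does not apply here → [e].
/f/ (word-final) fails the environment for rule 2, so it stays [f].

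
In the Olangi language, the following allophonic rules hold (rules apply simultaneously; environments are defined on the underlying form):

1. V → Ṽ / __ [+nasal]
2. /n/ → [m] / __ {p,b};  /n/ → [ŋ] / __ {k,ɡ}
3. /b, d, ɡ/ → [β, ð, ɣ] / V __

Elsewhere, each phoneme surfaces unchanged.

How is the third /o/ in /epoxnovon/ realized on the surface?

[õ]

/o/ meets the environment for rule 1 (before a nasal consonant) → [õ].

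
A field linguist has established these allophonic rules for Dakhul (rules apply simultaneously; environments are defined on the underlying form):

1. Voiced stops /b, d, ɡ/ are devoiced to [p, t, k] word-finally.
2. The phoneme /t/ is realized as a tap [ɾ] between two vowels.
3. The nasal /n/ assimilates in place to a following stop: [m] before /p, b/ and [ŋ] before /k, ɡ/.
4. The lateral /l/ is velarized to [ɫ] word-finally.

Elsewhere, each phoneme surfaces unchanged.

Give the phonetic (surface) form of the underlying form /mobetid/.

[mobeɾit]

/m/ stays [m].
/o/ (between /m/ and /b/) is unaffected → [o].
/b/ — between /o/ and /e/; rule 1 does not apply here → [b].
/e/ (between /b/ and /t/): no rule targets it → [e].
/t/ (between /e/ and /i/) occurs between two vowels → [ɾ] by rule 2.
/i/ (between /t/ and /d/) is unaffected → [i].
/d/ — word-final, word-finally — surfaces as [t] (rule 1).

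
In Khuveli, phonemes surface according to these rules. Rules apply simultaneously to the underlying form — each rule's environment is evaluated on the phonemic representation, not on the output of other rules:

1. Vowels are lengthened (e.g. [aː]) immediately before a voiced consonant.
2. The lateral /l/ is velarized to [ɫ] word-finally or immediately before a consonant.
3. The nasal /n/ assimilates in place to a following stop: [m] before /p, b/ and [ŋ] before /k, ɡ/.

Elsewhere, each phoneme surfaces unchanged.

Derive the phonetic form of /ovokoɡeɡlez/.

Rule 1 applies to /o/ (word-initial: before a voiced consonant) → [oː].
/v/ (between /o/ and /o/) is unaffected → [v].
/o/ (between /v/ and /k/): rule 1 targets it, but not before a voiced consonant → unchanged [o].
/k/ stays [k].
/o/ — between /k/ and /ɡ/, before a voiced consonant — surfaces as [oː] (rule 1).
/ɡ/ (between /o/ and /e/): no rule targets it → [ɡ].
/e/ meets the environment for rule 1 (before a voiced consonant) → [eː].
/ɡ/ (between /e/ and /l/) is unaffected → [ɡ].
/l/ (between /ɡ/ and /e/) is in the target of rule 2 but the environment (word-finally or immediately before a consonant) is not met → [l].
/e/ — between /l/ and /z/, before a voiced consonant — surfaces as [eː] (rule 1).
/z/ — not in any rule's target class → [z].

[oːvokoːɡeːɡleːz]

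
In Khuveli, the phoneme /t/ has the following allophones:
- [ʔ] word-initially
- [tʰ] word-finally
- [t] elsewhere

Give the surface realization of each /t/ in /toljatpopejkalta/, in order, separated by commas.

Occurrence 1 (position 1): word-initially → [ʔ].
Occurrence 2 (position 6): no conditioning environment matches → elsewhere allophone [t].
Occurrence 3 (position 15): no conditioning environment matches → elsewhere allophone [t].

[ʔ], [t], [t]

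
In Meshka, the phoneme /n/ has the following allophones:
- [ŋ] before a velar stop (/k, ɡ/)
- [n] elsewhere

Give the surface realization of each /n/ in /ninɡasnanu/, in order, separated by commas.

Occurrence 1 (position 1): no conditioning environment matches → elsewhere allophone [n].
Occurrence 2 (position 3): before a velar stop → [ŋ].
Occurrence 3 (position 7): no conditioning environment matches → elsewhere allophone [n].
Occurrence 4 (position 9): no conditioning environment matches → elsewhere allophone [n].

[n], [ŋ], [n], [n]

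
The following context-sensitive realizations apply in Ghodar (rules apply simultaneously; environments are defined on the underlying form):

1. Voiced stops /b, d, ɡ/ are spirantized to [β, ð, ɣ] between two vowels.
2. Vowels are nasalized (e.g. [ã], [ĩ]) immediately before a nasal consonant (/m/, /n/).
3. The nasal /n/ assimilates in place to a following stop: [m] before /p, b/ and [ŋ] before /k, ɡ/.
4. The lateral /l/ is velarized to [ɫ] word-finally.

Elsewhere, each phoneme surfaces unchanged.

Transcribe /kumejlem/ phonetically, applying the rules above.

[kũmejlẽm]

/k/ stays [k].
/u/ meets the environment for rule 2 (before a nasal consonant) → [ũ].
/m/ — not in any rule's target class → [m].
/e/ (between /m/ and /j/) is in the target of rule 2 but the environment (before a nasal consonant) is not met → [e].
/j/ (between /e/ and /l/) is unaffected → [j].
/l/ (between /j/ and /e/): rule 4 targets it, but not word-finally → unchanged [l].
Rule 2 applies to /e/ (between /l/ and /m/: before a nasal consonant) → [ẽ].
/m/ stays [m].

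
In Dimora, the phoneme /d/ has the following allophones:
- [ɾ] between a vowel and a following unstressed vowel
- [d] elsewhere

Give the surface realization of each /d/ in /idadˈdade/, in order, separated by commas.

[ɾ], [d], [d], [ɾ]

Occurrence 1 (position 2): between a vowel and a following unstressed vowel → [ɾ].
Occurrence 2 (position 4): no conditioning environment matches → elsewhere allophone [d].
Occurrence 3 (position 5): no conditioning environment matches → elsewhere allophone [d].
Occurrence 4 (position 7): between a vowel and a following unstressed vowel → [ɾ].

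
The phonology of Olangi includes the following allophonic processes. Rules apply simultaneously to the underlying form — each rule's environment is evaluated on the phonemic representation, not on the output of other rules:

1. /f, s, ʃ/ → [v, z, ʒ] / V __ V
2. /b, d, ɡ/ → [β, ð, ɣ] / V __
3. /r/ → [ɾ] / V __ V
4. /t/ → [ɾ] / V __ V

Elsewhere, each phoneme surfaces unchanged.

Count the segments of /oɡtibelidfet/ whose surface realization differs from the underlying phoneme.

Segments that undergo a rule: /ɡ/ → [ɣ] (rule 2); /b/ → [β] (rule 2); /d/ → [ð] (rule 2).
All other segments surface unchanged.

3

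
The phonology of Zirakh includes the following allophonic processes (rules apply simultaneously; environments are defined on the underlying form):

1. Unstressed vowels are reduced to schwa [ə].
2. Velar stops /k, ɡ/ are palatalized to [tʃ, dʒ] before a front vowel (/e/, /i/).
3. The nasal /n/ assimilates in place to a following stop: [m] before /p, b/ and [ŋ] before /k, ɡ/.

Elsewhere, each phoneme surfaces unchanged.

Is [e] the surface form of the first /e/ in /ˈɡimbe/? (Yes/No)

No

/e/ (word-final) occurs in an unstressed syllable → [ə] by rule 1.
The actual realization is [ə], not [e].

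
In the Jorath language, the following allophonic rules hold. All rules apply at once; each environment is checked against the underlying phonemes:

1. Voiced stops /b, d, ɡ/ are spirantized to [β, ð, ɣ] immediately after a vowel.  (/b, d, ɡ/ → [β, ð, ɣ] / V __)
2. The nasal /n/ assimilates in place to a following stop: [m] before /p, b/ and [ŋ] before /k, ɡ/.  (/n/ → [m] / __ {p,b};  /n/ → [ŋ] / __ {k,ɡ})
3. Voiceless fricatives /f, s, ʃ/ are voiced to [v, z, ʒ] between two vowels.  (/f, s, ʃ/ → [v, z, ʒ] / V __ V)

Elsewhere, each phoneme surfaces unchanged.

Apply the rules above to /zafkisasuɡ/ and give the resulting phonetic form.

/z/ stays [z].
/a/ (between /z/ and /f/) is unaffected → [a].
/f/ (between /a/ and /k/) fails the environment for rule 3, so it stays [f].
/k/ — not in any rule's target class → [k].
/i/ (between /k/ and /s/) is unaffected → [i].
/s/ — between /i/ and /a/, between two vowels — surfaces as [z] (rule 3).
/a/ stays [a].
Rule 3 applies to /s/ (between /a/ and /u/: between two vowels) → [z].
/u/ (between /s/ and /ɡ/) is unaffected → [u].
Rule 1 applies to /ɡ/ (word-final: immediately after a vowel) → [ɣ].

[zafkizazuɣ]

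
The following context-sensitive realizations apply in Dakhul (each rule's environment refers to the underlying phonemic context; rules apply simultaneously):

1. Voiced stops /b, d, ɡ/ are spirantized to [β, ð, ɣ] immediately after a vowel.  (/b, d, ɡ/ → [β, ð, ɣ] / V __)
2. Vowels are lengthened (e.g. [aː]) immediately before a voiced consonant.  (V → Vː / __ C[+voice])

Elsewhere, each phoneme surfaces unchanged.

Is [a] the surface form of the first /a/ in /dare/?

Rule 2 applies to /a/ (between /d/ and /r/: before a voiced consonant) → [aː].
The actual realization is [aː], not [a].

No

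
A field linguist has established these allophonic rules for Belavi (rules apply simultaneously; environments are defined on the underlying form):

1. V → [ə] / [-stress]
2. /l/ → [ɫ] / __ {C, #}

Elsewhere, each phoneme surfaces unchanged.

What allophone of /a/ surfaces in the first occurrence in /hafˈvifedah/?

Rule 1 applies to /a/ (between /h/ and /f/: in an unstressed syllable) → [ə].

[ə]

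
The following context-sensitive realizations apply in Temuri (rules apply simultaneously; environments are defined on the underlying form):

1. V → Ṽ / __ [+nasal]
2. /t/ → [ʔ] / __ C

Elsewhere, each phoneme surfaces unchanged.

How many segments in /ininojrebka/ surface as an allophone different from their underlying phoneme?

Segments that undergo a rule: /i/ → [ĩ] (rule 1); /i/ → [ĩ] (rule 1).
All other segments surface unchanged.

2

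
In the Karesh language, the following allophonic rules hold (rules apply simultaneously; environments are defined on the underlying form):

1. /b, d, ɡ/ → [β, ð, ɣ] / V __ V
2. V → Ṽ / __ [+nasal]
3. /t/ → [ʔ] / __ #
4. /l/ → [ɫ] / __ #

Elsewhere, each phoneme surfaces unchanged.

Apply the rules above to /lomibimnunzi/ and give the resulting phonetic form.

/l/ (word-initial) is in the target of rule 4 but the environment (word-finally) is not met → [l].
Rule 2 applies to /o/ (between /l/ and /m/: before a nasal consonant) → [õ].
/i/ (between /m/ and /b/) fails the environment for rule 2, so it stays [i].
/b/ meets the environment for rule 1 (between two vowels) → [β].
/i/ meets the environment for rule 2 (before a nasal consonant) → [ĩ].
/u/ (between /n/ and /n/): before a nasal consonant, so rule 2 applies → [ũ].
/i/ — word-final; rule 2 does not apply here → [i].

[lõmiβĩmnũnzi]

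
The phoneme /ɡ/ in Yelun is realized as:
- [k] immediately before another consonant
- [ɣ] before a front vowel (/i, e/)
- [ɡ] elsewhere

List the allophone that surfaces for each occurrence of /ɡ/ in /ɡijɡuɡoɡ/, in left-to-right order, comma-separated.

Occurrence 1 (position 1): before a front vowel (/i, e/) → [ɣ].
Occurrence 2 (position 4): no conditioning environment matches → elsewhere allophone [ɡ].
Occurrence 3 (position 6): no conditioning environment matches → elsewhere allophone [ɡ].
Occurrence 4 (position 8): no conditioning environment matches → elsewhere allophone [ɡ].

[ɣ], [ɡ], [ɡ], [ɡ]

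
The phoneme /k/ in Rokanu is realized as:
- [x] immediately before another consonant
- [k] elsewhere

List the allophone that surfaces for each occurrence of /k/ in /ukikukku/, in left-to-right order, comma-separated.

[k], [k], [x], [k]

Occurrence 1 (position 2): no conditioning environment matches → elsewhere allophone [k].
Occurrence 2 (position 4): no conditioning environment matches → elsewhere allophone [k].
Occurrence 3 (position 6): immediately before another consonant → [x].
Occurrence 4 (position 7): no conditioning environment matches → elsewhere allophone [k].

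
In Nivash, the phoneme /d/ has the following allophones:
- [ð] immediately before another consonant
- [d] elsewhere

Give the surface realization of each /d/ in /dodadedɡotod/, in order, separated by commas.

Occurrence 1 (position 1): no conditioning environment matches → elsewhere allophone [d].
Occurrence 2 (position 3): no conditioning environment matches → elsewhere allophone [d].
Occurrence 3 (position 5): no conditioning environment matches → elsewhere allophone [d].
Occurrence 4 (position 7): immediately before another consonant → [ð].
Occurrence 5 (position 12): no conditioning environment matches → elsewhere allophone [d].

[d], [d], [d], [ð], [d]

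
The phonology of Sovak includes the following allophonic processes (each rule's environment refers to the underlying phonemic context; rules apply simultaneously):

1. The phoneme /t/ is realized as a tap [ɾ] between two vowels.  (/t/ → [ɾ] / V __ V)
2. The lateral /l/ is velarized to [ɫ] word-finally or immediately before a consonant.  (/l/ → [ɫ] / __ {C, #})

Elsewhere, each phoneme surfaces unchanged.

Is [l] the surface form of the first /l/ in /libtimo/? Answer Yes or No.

/l/ (word-initial) is in the target of rule 2 but the environment (word-finally or immediately before a consonant) is not met → [l].
The actual realization is [l], which matches [l].

Yes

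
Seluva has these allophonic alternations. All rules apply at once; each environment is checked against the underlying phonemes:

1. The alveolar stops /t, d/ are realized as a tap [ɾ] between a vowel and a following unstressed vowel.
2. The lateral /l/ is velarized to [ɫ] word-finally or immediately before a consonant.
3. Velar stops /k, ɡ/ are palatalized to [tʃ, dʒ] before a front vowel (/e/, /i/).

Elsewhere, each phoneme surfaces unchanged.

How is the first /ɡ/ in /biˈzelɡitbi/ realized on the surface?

/ɡ/ meets the environment for rule 3 (before a front vowel) → [dʒ].

[dʒ]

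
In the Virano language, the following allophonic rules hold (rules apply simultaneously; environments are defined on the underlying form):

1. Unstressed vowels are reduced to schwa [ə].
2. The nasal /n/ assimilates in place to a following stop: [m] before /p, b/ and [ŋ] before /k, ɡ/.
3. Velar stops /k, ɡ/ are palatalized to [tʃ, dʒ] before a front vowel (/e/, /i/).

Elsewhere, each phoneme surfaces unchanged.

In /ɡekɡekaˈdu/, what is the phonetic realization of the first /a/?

[ə]

/a/ meets the environment for rule 1 (in an unstressed syllable) → [ə].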